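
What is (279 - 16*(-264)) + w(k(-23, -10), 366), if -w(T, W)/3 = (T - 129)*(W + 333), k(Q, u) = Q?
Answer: 323247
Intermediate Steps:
w(T, W) = -3*(-129 + T)*(333 + W) (w(T, W) = -3*(T - 129)*(W + 333) = -3*(-129 + T)*(333 + W))
(279 - 16*(-264)) + w(k(-23, -10), 366) = (279 - 16*(-264)) + (128871 - 999*(-23) + 387*366 - 3*(-23)*366) = (279 + 4224) + (128871 + 22977 + 141642 + 25254) = 4503 + 318744 = 323247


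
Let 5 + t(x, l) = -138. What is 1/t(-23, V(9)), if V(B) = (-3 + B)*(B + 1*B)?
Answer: -1/143 ≈ -0.0069930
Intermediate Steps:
V(B) = 2*B*(-3 + B) (V(B) = (-3 + B)*(B + B) = (-3 + B)*(2*B) = 2*B*(-3 + B))
t(x, l) = -143 (t(x, l) = -5 - 138 = -143)
1/t(-23, V(9)) = 1/(-143) = -1/143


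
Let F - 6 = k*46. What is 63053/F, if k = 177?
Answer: 63053/8148 ≈ 7.7385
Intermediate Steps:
F = 8148 (F = 6 + 177*46 = 6 + 8142 = 8148)
63053/F = 63053/8148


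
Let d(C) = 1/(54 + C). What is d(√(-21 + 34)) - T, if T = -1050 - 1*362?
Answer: 4099090/2903 - √13/2903 ≈ 1412.0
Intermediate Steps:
T = -1412 (T = -1050 - 362 = -1412)
d(√(-21 + 34)) - T = 1/(54 + √(-21 + 34)) - 1*(-1412) = 1/(54 + √13) + 1412 = 1412 + 1/(54 + √13)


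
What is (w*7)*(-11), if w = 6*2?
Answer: -924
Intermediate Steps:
w = 12
(w*7)*(-11) = (12*7)*(-11) = 84*(-11) = -924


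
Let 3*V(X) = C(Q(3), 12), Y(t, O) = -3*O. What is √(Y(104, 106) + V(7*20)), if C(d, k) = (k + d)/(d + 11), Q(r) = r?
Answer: I*√62258/14 ≈ 17.823*I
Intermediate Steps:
C(d, k) = (d + k)/(11 + d)
V(X) = 5/14 (V(X) = ((3 + 12)/(11 + 3))/3 = (15/14)/3 = ((1/14)*15)/3 = (⅓)*(15/14) = 5/14)
√(Y(104, 106) + V(7*20)) = √(-3*106 + 5/14) = √(-318 + 5/14) = √(-4447/14) = I*√62258/14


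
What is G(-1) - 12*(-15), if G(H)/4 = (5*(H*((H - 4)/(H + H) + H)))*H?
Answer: 210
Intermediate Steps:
G(H) = 20*H**2*(H + (-4 + H)/(2*H)) (G(H) = 4*((5*(H*((H - 4)/(H + H) + H)))*H) = 4*((5*(H*((-4 + H)/((2*H)) + H)))*H) = 4*((5*(H*((-4 + H)*(1/(2*H)) + H)))*H) = 4*((5*(H*((-4 + H)/(2*H) + H)))*H) = 4*((5*(H*(H + (-4 + H)/(2*H))))*H) = 4*((5*H*(H + (-4 + H)/(2*H)))*H) = 4*(5*H**2*(H + (-4 + H)/(2*H))) = 20*H**2*(H + (-4 + H)/(2*H)))
G(-1) - 12*(-15) = 10*(-1)*(-4 - 1 + 2*(-1)**2) - 12*(-15) = 10*(-1)*(-4 - 1 + 2*1) + 180 = 10*(-1)*(-4 - 1 + 2) + 180 = 10*(-1)*(-3) + 180 = 30 + 180 = 210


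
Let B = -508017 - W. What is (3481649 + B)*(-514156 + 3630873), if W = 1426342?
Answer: 4822465046930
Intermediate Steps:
B = -1934359 (B = -508017 - 1*1426342 = -508017 - 1426342 = -1934359)
(3481649 + B)*(-514156 + 3630873) = (3481649 - 1934359)*(-514156 + 3630873) = 1547290*3116717 = 4822465046930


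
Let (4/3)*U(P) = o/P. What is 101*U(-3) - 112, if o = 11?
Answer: -1559/4 ≈ -389.75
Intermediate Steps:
U(P) = 33/(4*P) (U(P) = 3*(11/P)/4 = 33/(4*P))
101*U(-3) - 112 = 101*((33/4)/(-3)) - 112 = 101*((33/4)*(-⅓)) - 112 = 101*(-11/4) - 112 = -1111/4 - 112 = -1559/4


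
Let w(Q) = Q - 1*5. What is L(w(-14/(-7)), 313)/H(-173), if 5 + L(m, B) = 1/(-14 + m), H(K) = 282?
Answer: -43/2397 ≈ -0.017939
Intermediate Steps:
w(Q) = -5 + Q (w(Q) = Q - 5 = -5 + Q)
L(m, B) = -5 + 1/(-14 + m)
L(w(-14/(-7)), 313)/H(-173) = ((71 - 5*(-5 - 14/(-7)))/(-14 + (-5 - 14/(-7))))/282 = ((71 - 5*(-5 - 14*(-⅐)))/(-14 + (-5 - 14*(-⅐))))*(1/282) = ((71 - 5*(-5 + 2))/(-14 + (-5 + 2)))*(1/282) = ((71 - 5*(-3))/(-14 - 3))*(1/282) = ((71 + 15)/(-17))*(1/282) = -1/17*86*(1/282) = -86/17*1/282 = -43/2397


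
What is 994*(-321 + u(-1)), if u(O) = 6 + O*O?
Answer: -312116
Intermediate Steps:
u(O) = 6 + O**2
994*(-321 + u(-1)) = 994*(-321 + (6 + (-1)**2)) = 994*(-321 + (6 + 1)) = 994*(-321 + 7) = 994*(-314) = -312116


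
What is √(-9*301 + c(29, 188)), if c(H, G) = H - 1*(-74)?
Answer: I*√2606 ≈ 51.049*I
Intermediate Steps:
c(H, G) = 74 + H (c(H, G) = H + 74 = 74 + H)
√(-9*301 + c(29, 188)) = √(-9*301 + (74 + 29)) = √(-2709 + 103) = √(-2606) = I*√2606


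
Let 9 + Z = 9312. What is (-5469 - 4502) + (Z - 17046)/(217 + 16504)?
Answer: -166732834/16721 ≈ -9971.5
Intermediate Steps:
Z = 9303 (Z = -9 + 9312 = 9303)
(-5469 - 4502) + (Z - 17046)/(217 + 16504) = (-5469 - 4502) + (9303 - 17046)/(217 + 16504) = -9971 - 7743/16721 = -166732834/16721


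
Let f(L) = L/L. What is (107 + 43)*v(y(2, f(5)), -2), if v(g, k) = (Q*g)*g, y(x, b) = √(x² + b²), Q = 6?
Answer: 4500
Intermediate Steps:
f(L) = 1
y(x, b) = √(b² + x²)
v(g, k) = 6*g² (v(g, k) = (6*g)*g = 6*g²)
(107 + 43)*v(y(2, f(5)), -2) = (107 + 43)*(6*(√(1² + 2²))²) = 150*(6*(√(1 + 4))²) = 150*(6*(√5)²) = 150*(6*5) = 150*30 = 4500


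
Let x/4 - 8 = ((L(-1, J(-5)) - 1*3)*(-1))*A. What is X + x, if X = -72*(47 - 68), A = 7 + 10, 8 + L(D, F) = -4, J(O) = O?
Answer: 2564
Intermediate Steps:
L(D, F) = -12 (L(D, F) = -8 - 4 = -12)
A = 17
X = 1512 (X = -72*(-21) = 1512)
x = 1052 (x = 32 + 4*(((-12 - 1*3)*(-1))*17) = 32 + 4*(((-12 - 3)*(-1))*17) = 32 + 4*(-15*(-1)*17) = 32 + 4*(15*17) = 32 + 4*255 = 32 + 1020 = 1052)
X + x = 1512 + 1052 = 2564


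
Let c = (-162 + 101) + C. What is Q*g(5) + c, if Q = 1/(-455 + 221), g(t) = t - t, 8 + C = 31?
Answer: -38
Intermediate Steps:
C = 23 (C = -8 + 31 = 23)
g(t) = 0
Q = -1/234 (Q = 1/(-234) = -1/234 ≈ -0.0042735)
c = -38 (c = (-162 + 101) + 23 = -61 + 23 = -38)
Q*g(5) + c = -1/234*0 - 38 = 0 - 38 = -38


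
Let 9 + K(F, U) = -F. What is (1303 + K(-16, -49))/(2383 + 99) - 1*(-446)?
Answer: 554141/1241 ≈ 446.53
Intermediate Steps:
K(F, U) = -9 - F
(1303 + K(-16, -49))/(2383 + 99) - 1*(-446) = (1303 + (-9 - 1*(-16)))/(2383 + 99) - 1*(-446) = (1303 + (-9 + 16))/2482 + 446 = (1303 + 7)*(1/2482) + 446 = 1310*(1/2482) + 446 = 655/1241 + 446 = 554141/1241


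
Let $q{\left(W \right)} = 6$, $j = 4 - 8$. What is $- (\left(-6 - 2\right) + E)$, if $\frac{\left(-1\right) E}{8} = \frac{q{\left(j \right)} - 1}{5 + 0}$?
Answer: $16$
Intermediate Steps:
$j = -4$ ($j = 4 - 8 = -4$)
$E = -8$ ($E = - 8 \frac{6 - 1}{5 + 0} = - 8 \cdot \frac{5}{5} = - 8 \cdot 5 \cdot \frac{1}{5} = \left(-8\right) 1 = -8$)
$- (\left(-6 - 2\right) + E) = - (\left(-6 - 2\right) - 8) = - (-8 - 8) = \left(-1\right) \left(-16\right) = 16$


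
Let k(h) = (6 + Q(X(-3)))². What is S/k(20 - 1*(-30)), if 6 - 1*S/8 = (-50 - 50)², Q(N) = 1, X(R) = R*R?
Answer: -79952/49 ≈ -1631.7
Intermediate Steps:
X(R) = R²
k(h) = 49 (k(h) = (6 + 1)² = 7² = 49)
S = -79952 (S = 48 - 8*(-50 - 50)² = 48 - 8*(-100)² = 48 - 8*10000 = 48 - 80000 = -79952)
S/k(20 - 1*(-30)) = -79952/49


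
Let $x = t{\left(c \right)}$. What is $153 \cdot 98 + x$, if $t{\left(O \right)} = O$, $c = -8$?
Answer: $14986$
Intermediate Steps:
$x = -8$
$153 \cdot 98 + x = 153 \cdot 98 - 8 = 14994 - 8 = 14986$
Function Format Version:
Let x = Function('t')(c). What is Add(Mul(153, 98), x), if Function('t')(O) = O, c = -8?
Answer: 14986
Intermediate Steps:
x = -8
Add(Mul(153, 98), x) = Add(Mul(153, 98), -8) = Add(14994, -8) = 14986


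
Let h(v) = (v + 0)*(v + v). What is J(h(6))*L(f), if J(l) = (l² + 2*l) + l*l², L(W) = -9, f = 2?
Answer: -3407184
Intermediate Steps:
h(v) = 2*v² (h(v) = v*(2*v) = 2*v²)
J(l) = l² + l³ + 2*l (J(l) = (l² + 2*l) + l³ = l² + l³ + 2*l)
J(h(6))*L(f) = ((2*6²)*(2 + 2*6² + (2*6²)²))*(-9) = ((2*36)*(2 + 2*36 + (2*36)²))*(-9) = (72*(2 + 72 + 72²))*(-9) = (72*(2 + 72 + 5184))*(-9) = (72*5258)*(-9) = 378576*(-9) = -3407184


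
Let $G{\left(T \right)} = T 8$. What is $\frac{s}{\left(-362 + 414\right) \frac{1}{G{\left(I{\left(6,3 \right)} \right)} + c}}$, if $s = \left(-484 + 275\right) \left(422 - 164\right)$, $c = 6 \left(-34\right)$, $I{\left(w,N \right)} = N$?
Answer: $\frac{2426490}{13} \approx 1.8665 \cdot 10^{5}$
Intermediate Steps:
$G{\left(T \right)} = 8 T$
$c = -204$
$s = -53922$ ($s = \left(-209\right) 258 = -53922$)
$\frac{s}{\left(-362 + 414\right) \frac{1}{G{\left(I{\left(6,3 \right)} \right)} + c}} = - \frac{53922}{\left(-362 + 414\right) \frac{1}{8 \cdot 3 - 204}} = - \frac{53922}{52 \frac{1}{24 - 204}} = - \frac{53922}{52 \frac{1}{-180}} = - \frac{53922}{52 \left(- \frac{1}{180}\right)} = - \frac{53922}{- \frac{13}{45}} = \left(-53922\right) \left(- \frac{45}{13}\right) = \frac{2426490}{13}$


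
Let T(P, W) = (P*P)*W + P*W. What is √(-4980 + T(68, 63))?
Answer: 2*√72654 ≈ 539.09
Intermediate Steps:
T(P, W) = P*W + W*P² (T(P, W) = P²*W + P*W = W*P² + P*W = P*W + W*P²)
√(-4980 + T(68, 63)) = √(-4980 + 68*63*(1 + 68)) = √(-4980 + 68*63*69) = √(-4980 + 295596) = √290616 = 2*√72654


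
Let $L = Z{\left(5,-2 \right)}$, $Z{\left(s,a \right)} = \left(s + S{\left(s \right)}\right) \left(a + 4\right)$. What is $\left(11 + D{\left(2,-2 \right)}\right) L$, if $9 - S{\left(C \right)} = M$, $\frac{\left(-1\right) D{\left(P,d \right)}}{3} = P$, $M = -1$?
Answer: $150$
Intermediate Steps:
$D{\left(P,d \right)} = - 3 P$
$S{\left(C \right)} = 10$ ($S{\left(C \right)} = 9 - -1 = 9 + 1 = 10$)
$Z{\left(s,a \right)} = \left(4 + a\right) \left(10 + s\right)$ ($Z{\left(s,a \right)} = \left(s + 10\right) \left(a + 4\right) = \left(10 + s\right) \left(4 + a\right) = \left(4 + a\right) \left(10 + s\right)$)
$L = 30$ ($L = 40 + 4 \cdot 5 + 10 \left(-2\right) - 10 = 40 + 20 - 20 - 10 = 30$)
$\left(11 + D{\left(2,-2 \right)}\right) L = \left(11 - 6\right) 30 = 5 \cdot 30 = 150$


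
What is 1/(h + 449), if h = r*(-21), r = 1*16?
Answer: 1/113 ≈ 0.0088496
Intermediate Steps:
r = 16
h = -336 (h = 16*(-21) = -336)
1/(h + 449) = 1/(-336 + 449) = 1/113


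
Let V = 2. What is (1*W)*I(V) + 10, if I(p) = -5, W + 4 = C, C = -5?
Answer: 55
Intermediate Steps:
W = -9 (W = -4 - 5 = -9)
(1*W)*I(V) + 10 = (1*(-9))*(-5) + 10 = -9*(-5) + 10 = 45 + 10 = 55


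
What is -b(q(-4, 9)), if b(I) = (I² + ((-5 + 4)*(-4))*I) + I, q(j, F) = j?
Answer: 4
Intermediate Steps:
b(I) = I² + 5*I (b(I) = (I² + (-1*(-4))*I) + I = (I² + 4*I) + I = I² + 5*I)
-b(q(-4, 9)) = -(-4)*(5 - 4) = -(-4) = -1*(-4) = 4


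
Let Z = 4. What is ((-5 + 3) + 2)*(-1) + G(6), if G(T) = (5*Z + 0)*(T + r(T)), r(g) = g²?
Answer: 840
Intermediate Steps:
G(T) = 20*T + 20*T² (G(T) = (5*4 + 0)*(T + T²) = (20 + 0)*(T + T²) = 20*(T + T²) = 20*T + 20*T²)
((-5 + 3) + 2)*(-1) + G(6) = ((-5 + 3) + 2)*(-1) + 20*6*(1 + 6) = (-2 + 2)*(-1) + 20*6*7 = 0*(-1) + 840 = 0 + 840 = 840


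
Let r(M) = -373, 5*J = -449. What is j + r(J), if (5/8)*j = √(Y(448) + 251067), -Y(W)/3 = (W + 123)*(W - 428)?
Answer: -373 + 8*√216807/5 ≈ 372.00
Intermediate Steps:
J = -449/5 (J = (⅕)*(-449) = -449/5 ≈ -89.800)
Y(W) = -3*(-428 + W)*(123 + W) (Y(W) = -3*(W + 123)*(W - 428) = -3*(123 + W)*(-428 + W) = -3*(-428 + W)*(123 + W))
j = 8*√216807/5 (j = 8*√((157932 - 3*448² + 915*448) + 251067)/5 = 8*√((157932 - 3*200704 + 409920) + 251067)/5 = 8*√((157932 - 602112 + 409920) + 251067)/5 = 8*√(-34260 + 251067)/5 = 8*√216807/5 ≈ 745.00)
j + r(J) = 8*√216807/5 - 373 = -373 + 8*√216807/5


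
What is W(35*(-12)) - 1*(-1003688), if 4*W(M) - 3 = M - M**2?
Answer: 3837935/4 ≈ 9.5948e+5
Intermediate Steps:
W(M) = 3/4 - M**2/4 + M/4 (W(M) = 3/4 + (M - M**2)/4 = 3/4 + (-M**2/4 + M/4) = 3/4 - M**2/4 + M/4)
W(35*(-12)) - 1*(-1003688) = (3/4 - (35*(-12))**2/4 + (35*(-12))/4) - 1*(-1003688) = (3/4 - 1/4*(-420)**2 + (1/4)*(-420)) + 1003688 = (3/4 - 1/4*176400 - 105) + 1003688 = (3/4 - 44100 - 105) + 1003688 = -176817/4 + 1003688 = 3837935/4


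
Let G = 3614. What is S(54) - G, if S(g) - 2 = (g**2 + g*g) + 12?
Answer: 2232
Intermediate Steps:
S(g) = 14 + 2*g**2 (S(g) = 2 + ((g**2 + g*g) + 12) = 2 + ((g**2 + g**2) + 12) = 2 + (2*g**2 + 12) = 2 + (12 + 2*g**2) = 14 + 2*g**2)
S(54) - G = (14 + 2*54**2) - 1*3614 = (14 + 2*2916) - 3614 = (14 + 5832) - 3614 = 5846 - 3614 = 2232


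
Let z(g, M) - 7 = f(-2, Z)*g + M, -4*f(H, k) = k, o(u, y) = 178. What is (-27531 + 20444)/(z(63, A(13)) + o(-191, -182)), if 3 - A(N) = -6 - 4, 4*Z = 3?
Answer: -113392/2979 ≈ -38.064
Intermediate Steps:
Z = ¾ (Z = (¼)*3 = ¾ ≈ 0.75000)
f(H, k) = -k/4
A(N) = 13 (A(N) = 3 - (-6 - 4) = 3 - 1*(-10) = 3 + 10 = 13)
z(g, M) = 7 + M - 3*g/16 (z(g, M) = 7 + ((-¼*¾)*g + M) = 7 + (-3*g/16 + M) = 7 + (M - 3*g/16) = 7 + M - 3*g/16)
(-27531 + 20444)/(z(63, A(13)) + o(-191, -182)) = (-27531 + 20444)/((7 + 13 - 3/16*63) + 178) = -7087/((7 + 13 - 189/16) + 178) = -7087/(131/16 + 178) = -7087/2979/16 = -7087*16/2979 = -113392/2979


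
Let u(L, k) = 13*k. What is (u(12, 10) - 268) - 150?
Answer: -288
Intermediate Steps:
(u(12, 10) - 268) - 150 = (13*10 - 268) - 150 = (130 - 268) - 150 = -138 - 150 = -288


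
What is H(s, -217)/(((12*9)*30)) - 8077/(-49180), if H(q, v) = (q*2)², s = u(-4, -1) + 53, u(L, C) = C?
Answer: 13952509/3983580 ≈ 3.5025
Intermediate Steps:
s = 52 (s = -1 + 53 = 52)
H(q, v) = 4*q² (H(q, v) = (2*q)² = 4*q²)
H(s, -217)/(((12*9)*30)) - 8077/(-49180) = (4*52²)/(((12*9)*30)) - 8077/(-49180) = (4*2704)/((108*30)) - 8077*(-1/49180) = 10816/3240 + 8077/49180 = 10816*(1/3240) + 8077/49180 = 1352/405 + 8077/49180 = 13952509/3983580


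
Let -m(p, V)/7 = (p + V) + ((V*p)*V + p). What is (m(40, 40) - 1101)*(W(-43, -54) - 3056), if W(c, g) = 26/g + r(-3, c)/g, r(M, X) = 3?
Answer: 74264111873/54 ≈ 1.3753e+9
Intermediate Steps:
W(c, g) = 29/g (W(c, g) = 26/g + 3/g = 29/g)
m(p, V) = -14*p - 7*V - 7*p*V**2 (m(p, V) = -7*((p + V) + ((V*p)*V + p)) = -7*((V + p) + (p*V**2 + p)) = -7*((V + p) + (p + p*V**2)) = -7*(V + 2*p + p*V**2) = -14*p - 7*V - 7*p*V**2)
(m(40, 40) - 1101)*(W(-43, -54) - 3056) = ((-14*40 - 7*40 - 7*40*40**2) - 1101)*(29/(-54) - 3056) = ((-560 - 280 - 7*40*1600) - 1101)*(29*(-1/54) - 3056) = ((-560 - 280 - 448000) - 1101)*(-29/54 - 3056) = (-448840 - 1101)*(-165053/54) = -449941*(-165053/54) = 74264111873/54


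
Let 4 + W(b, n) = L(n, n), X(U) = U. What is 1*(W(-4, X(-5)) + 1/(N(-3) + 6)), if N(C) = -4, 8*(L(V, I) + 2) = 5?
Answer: -39/8 ≈ -4.8750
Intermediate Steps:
L(V, I) = -11/8 (L(V, I) = -2 + (⅛)*5 = -2 + 5/8 = -11/8)
W(b, n) = -43/8 (W(b, n) = -4 - 11/8 = -43/8)
1*(W(-4, X(-5)) + 1/(N(-3) + 6)) = 1*(-43/8 + 1/(-4 + 6)) = 1*(-43/8 + 1/2) = 1*(-43/8 + ½) = 1*(-39/8) = -39/8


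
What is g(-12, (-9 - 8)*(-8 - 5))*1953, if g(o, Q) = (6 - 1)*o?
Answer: -117180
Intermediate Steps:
g(o, Q) = 5*o
g(-12, (-9 - 8)*(-8 - 5))*1953 = (5*(-12))*1953 = -60*1953 = -117180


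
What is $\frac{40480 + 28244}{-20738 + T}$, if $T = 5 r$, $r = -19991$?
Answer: $- \frac{22908}{40231} \approx -0.56941$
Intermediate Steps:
$T = -99955$ ($T = 5 \left(-19991\right) = -99955$)
$\frac{40480 + 28244}{-20738 + T} = \frac{40480 + 28244}{-20738 - 99955} = \frac{68724}{-120693} = 68724 \left(- \frac{1}{120693}\right) = - \frac{22908}{40231}$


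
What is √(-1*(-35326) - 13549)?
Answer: √21777 ≈ 147.57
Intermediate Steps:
√(-1*(-35326) - 13549) = √(35326 - 13549) = √21777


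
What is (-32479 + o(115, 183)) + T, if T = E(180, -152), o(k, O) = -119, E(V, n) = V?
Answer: -32418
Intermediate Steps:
T = 180
(-32479 + o(115, 183)) + T = (-32479 - 119) + 180 = -32598 + 180 = -32418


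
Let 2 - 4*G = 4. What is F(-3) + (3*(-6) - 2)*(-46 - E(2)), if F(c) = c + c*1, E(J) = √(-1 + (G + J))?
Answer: 914 + 10*√2 ≈ 928.14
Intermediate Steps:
G = -½ (G = ½ - ¼*4 = ½ - 1 = -½ ≈ -0.50000)
E(J) = √(-3/2 + J) (E(J) = √(-1 + (-½ + J)) = √(-3/2 + J))
F(c) = 2*c (F(c) = c + c = 2*c)
F(-3) + (3*(-6) - 2)*(-46 - E(2)) = 2*(-3) + (3*(-6) - 2)*(-46 - √(-6 + 4*2)/2) = -6 + (-18 - 2)*(-46 - √(-6 + 8)/2) = -6 - 20*(-46 - √2/2) = -6 + (920 + 10*√2) = 914 + 10*√2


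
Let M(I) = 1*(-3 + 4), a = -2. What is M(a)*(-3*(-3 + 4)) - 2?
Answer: -5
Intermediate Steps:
M(I) = 1 (M(I) = 1*1 = 1)
M(a)*(-3*(-3 + 4)) - 2 = 1*(-3*(-3 + 4)) - 2 = 1*(-3*1) - 2 = 1*(-3) - 2 = -3 - 2 = -5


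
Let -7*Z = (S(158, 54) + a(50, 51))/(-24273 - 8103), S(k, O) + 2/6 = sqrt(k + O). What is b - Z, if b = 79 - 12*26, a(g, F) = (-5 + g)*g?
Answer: -158422517/679896 - sqrt(53)/113316 ≈ -233.01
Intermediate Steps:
a(g, F) = g*(-5 + g)
S(k, O) = -1/3 + sqrt(O + k) (S(k, O) = -1/3 + sqrt(k + O) = -1/3 + sqrt(O + k))
b = -233 (b = 79 - 312 = -233)
Z = 6749/679896 + sqrt(53)/113316 (Z = -((-1/3 + sqrt(54 + 158)) + 50*(-5 + 50))/(7*(-24273 - 8103)) = -((-1/3 + sqrt(212)) + 50*45)/(7*(-32376)) = -((-1/3 + 2*sqrt(53)) + 2250)*(-1)/(7*32376) = -(6749/3 + 2*sqrt(53))*(-1)/(7*32376) = -(-6749/97128 - sqrt(53)/16188)/7 = 6749/679896 + sqrt(53)/113316 ≈ 0.0099908)
b - Z = -233 - (6749/679896 + sqrt(53)/113316) = -233 + (-6749/679896 - sqrt(53)/113316) = -158422517/679896 - sqrt(53)/113316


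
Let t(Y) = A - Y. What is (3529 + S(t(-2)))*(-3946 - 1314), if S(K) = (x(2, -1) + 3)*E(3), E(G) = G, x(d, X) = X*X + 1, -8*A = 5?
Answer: -18641440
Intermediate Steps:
A = -5/8 (A = -⅛*5 = -5/8 ≈ -0.62500)
t(Y) = -5/8 - Y
x(d, X) = 1 + X² (x(d, X) = X² + 1 = 1 + X²)
S(K) = 15 (S(K) = ((1 + (-1)²) + 3)*3 = ((1 + 1) + 3)*3 = (2 + 3)*3 = 5*3 = 15)
(3529 + S(t(-2)))*(-3946 - 1314) = (3529 + 15)*(-3946 - 1314) = 3544*(-5260) = -18641440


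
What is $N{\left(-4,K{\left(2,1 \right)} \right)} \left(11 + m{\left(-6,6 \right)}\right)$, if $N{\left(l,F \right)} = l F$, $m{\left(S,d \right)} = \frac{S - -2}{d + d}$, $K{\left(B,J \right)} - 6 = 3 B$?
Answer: $-512$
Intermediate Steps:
$K{\left(B,J \right)} = 6 + 3 B$
$m{\left(S,d \right)} = \frac{2 + S}{2 d}$ ($m{\left(S,d \right)} = \frac{S + 2}{2 d} = \left(2 + S\right) \frac{1}{2 d} = \frac{2 + S}{2 d}$)
$N{\left(l,F \right)} = F l$
$N{\left(-4,K{\left(2,1 \right)} \right)} \left(11 + m{\left(-6,6 \right)}\right) = \left(6 + 3 \cdot 2\right) \left(-4\right) \left(11 + \frac{2 - 6}{2 \cdot 6}\right) = \left(6 + 6\right) \left(-4\right) \left(11 + \frac{1}{2} \cdot \frac{1}{6} \left(-4\right)\right) = 12 \left(-4\right) \left(11 - \frac{1}{3}\right) = \left(-48\right) \frac{32}{3} = -512$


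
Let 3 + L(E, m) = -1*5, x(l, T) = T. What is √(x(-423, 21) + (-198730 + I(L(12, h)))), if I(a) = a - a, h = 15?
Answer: I*√198709 ≈ 445.77*I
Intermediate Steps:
L(E, m) = -8 (L(E, m) = -3 - 1*5 = -3 - 5 = -8)
I(a) = 0
√(x(-423, 21) + (-198730 + I(L(12, h)))) = √(21 + (-198730 + 0)) = √(21 - 198730) = √(-198709) = I*√198709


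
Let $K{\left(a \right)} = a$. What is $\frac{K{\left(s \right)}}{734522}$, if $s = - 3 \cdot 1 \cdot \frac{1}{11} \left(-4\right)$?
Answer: $\frac{6}{4039871} \approx 1.4852 \cdot 10^{-6}$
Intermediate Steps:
$s = \frac{12}{11}$ ($s = - 3 \cdot 1 \cdot \frac{1}{11} \left(-4\right) = \left(-3\right) \frac{1}{11} \left(-4\right) = \left(- \frac{3}{11}\right) \left(-4\right) = \frac{12}{11} \approx 1.0909$)
$\frac{K{\left(s \right)}}{734522} = \frac{12}{11 \cdot 734522} = \frac{12}{11} \cdot \frac{1}{734522} = \frac{6}{4039871}$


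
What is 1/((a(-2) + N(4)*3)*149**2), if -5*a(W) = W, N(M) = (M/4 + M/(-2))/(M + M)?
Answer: 40/22201 ≈ 0.0018017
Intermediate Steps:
N(M) = -1/8 (N(M) = (M*(1/4) + M*(-1/2))/((2*M)) = (M/4 - M/2)*(1/(2*M)) = (-M/4)*(1/(2*M)) = -1/8)
a(W) = -W/5
1/((a(-2) + N(4)*3)*149**2) = 1/((-1/5*(-2) - 1/8*3)*149**2) = 1/((2/5 - 3/8)*22201) = 1/((1/40)*22201) = 1/(22201/40) = 40/22201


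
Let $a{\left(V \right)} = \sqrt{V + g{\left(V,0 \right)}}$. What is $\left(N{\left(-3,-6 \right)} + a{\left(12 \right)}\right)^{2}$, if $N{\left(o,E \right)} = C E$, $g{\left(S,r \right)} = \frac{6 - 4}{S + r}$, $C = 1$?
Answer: $\frac{\left(36 - \sqrt{438}\right)^{2}}{36} \approx 6.3098$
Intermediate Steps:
$g{\left(S,r \right)} = \frac{2}{S + r}$
$N{\left(o,E \right)} = E$ ($N{\left(o,E \right)} = 1 E = E$)
$a{\left(V \right)} = \sqrt{V + \frac{2}{V}}$ ($a{\left(V \right)} = \sqrt{V + \frac{2}{V + 0}} = \sqrt{V + \frac{2}{V}}$)
$\left(N{\left(-3,-6 \right)} + a{\left(12 \right)}\right)^{2} = \left(-6 + \sqrt{12 + \frac{2}{12}}\right)^{2} = \left(-6 + \sqrt{12 + 2 \cdot \frac{1}{12}}\right)^{2} = \left(-6 + \sqrt{12 + \frac{1}{6}}\right)^{2} = \left(-6 + \sqrt{\frac{73}{6}}\right)^{2} = \left(-6 + \frac{\sqrt{438}}{6}\right)^{2}$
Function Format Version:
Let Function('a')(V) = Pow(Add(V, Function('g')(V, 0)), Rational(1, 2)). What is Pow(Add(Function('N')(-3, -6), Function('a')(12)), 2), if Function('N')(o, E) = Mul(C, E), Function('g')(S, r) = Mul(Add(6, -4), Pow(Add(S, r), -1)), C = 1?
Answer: Mul(Rational(1, 36), Pow(Add(36, Mul(-1, Pow(438, Rational(1, 2)))), 2)) ≈ 6.3098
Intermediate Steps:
Function('g')(S, r) = Mul(2, Pow(Add(S, r), -1))
Function('N')(o, E) = E (Function('N')(o, E) = Mul(1, E) = E)
Function('a')(V) = Pow(Add(V, Mul(2, Pow(V, -1))), Rational(1, 2)) (Function('a')(V) = Pow(Add(V, Mul(2, Pow(Add(V, 0), -1))), Rational(1, 2)) = Pow(Add(V, Mul(2, Pow(V, -1))), Rational(1, 2)))
Pow(Add(Function('N')(-3, -6), Function('a')(12)), 2) = Pow(Add(-6, Pow(Add(12, Mul(2, Pow(12, -1))), Rational(1, 2))), 2) = Pow(Add(-6, Pow(Add(12, Mul(2, Rational(1, 12))), Rational(1, 2))), 2) = Pow(Add(-6, Pow(Add(12, Rational(1, 6)), Rational(1, 2))), 2) = Pow(Add(-6, Pow(Rational(73, 6), Rational(1, 2))), 2) = Pow(Add(-6, Mul(Rational(1, 6), Pow(438, Rational(1, 2)))), 2)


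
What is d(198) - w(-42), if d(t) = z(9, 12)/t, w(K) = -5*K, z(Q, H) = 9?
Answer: -4619/22 ≈ -209.95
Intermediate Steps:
d(t) = 9/t
d(198) - w(-42) = 9/198 - (-5)*(-42) = 9*(1/198) - 1*210 = 1/22 - 210 = -4619/22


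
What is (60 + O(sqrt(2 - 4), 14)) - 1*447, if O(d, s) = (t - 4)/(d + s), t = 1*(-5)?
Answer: 9*(-43*sqrt(2) + 603*I)/(sqrt(2) - 14*I) ≈ -387.64 + 0.064282*I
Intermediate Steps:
t = -5
O(d, s) = -9/(d + s) (O(d, s) = (-5 - 4)/(d + s) = -9/(d + s))
(60 + O(sqrt(2 - 4), 14)) - 1*447 = (60 - 9/(sqrt(2 - 4) + 14)) - 1*447 = (60 - 9/(sqrt(-2) + 14)) - 447 = (60 - 9/(I*sqrt(2) + 14)) - 447 = (60 - 9/(14 + I*sqrt(2))) - 447 = -387 - 9/(14 + I*sqrt(2))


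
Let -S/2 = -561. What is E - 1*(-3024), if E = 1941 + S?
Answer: 6087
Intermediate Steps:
S = 1122 (S = -2*(-561) = 1122)
E = 3063 (E = 1941 + 1122 = 3063)
E - 1*(-3024) = 3063 - 1*(-3024) = 3063 + 3024 = 6087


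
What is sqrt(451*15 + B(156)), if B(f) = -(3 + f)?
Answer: 3*sqrt(734) ≈ 81.277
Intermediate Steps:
B(f) = -3 - f
sqrt(451*15 + B(156)) = sqrt(451*15 + (-3 - 1*156)) = sqrt(6765 + (-3 - 156)) = sqrt(6765 - 159) = sqrt(6606) = 3*sqrt(734)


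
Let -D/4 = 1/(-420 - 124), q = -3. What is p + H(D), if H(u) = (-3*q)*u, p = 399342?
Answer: 54310521/136 ≈ 3.9934e+5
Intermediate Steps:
D = 1/136 (D = -4/(-420 - 124) = -4/(-544) = -4*(-1/544) = 1/136 ≈ 0.0073529)
H(u) = 9*u (H(u) = (-3*(-3))*u = 9*u)
p + H(D) = 399342 + 9*(1/136) = 399342 + 9/136 = 54310521/136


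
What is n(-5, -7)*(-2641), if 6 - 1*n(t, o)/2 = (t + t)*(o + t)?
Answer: 602148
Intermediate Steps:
n(t, o) = 12 - 4*t*(o + t) (n(t, o) = 12 - 2*(t + t)*(o + t) = 12 - 2*2*t*(o + t) = 12 - 4*t*(o + t))
n(-5, -7)*(-2641) = (12 - 4*(-5)² - 4*(-7)*(-5))*(-2641) = (12 - 4*25 - 140)*(-2641) = (12 - 100 - 140)*(-2641) = -228*(-2641) = 602148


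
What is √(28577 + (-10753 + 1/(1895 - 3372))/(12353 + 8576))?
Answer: 3*√3034060690409196483/30912133 ≈ 169.05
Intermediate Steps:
√(28577 + (-10753 + 1/(1895 - 3372))/(12353 + 8576)) = √(28577 + (-10753 + 1/(-1477))/20929) = √(28577 + (-10753 - 1/1477)*(1/20929)) = √(28577 - 15882182/1477*1/20929) = √(28577 - 15882182/30912133) = √(883360142559/30912133) = 3*√3034060690409196483/30912133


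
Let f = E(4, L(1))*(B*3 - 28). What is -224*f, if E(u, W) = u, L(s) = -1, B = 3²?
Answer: 896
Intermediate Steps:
B = 9
f = -4 (f = 4*(9*3 - 28) = 4*(27 - 28) = 4*(-1) = -4)
-224*f = -224*(-4) = 896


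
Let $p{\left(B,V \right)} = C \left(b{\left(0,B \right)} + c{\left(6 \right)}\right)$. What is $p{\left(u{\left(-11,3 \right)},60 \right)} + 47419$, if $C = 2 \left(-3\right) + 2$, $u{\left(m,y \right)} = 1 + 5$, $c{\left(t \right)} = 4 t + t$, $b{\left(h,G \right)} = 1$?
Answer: $47295$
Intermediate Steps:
$c{\left(t \right)} = 5 t$
$u{\left(m,y \right)} = 6$
$C = -4$ ($C = -6 + 2 = -4$)
$p{\left(B,V \right)} = -124$ ($p{\left(B,V \right)} = - 4 \left(1 + 5 \cdot 6\right) = - 4 \left(1 + 30\right) = \left(-4\right) 31 = -124$)
$p{\left(u{\left(-11,3 \right)},60 \right)} + 47419 = -124 + 47419 = 47295$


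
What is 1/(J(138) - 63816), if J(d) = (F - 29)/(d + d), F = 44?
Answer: -92/5871067 ≈ -1.5670e-5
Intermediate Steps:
J(d) = 15/(2*d) (J(d) = (44 - 29)/(d + d) = 15/((2*d)) = 15*(1/(2*d)) = 15/(2*d))
1/(J(138) - 63816) = 1/((15/2)/138 - 63816) = 1/((15/2)*(1/138) - 63816) = 1/(5/92 - 63816) = 1/(-5871067/92) = -92/5871067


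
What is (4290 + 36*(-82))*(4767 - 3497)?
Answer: 1699260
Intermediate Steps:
(4290 + 36*(-82))*(4767 - 3497) = (4290 - 2952)*1270 = 1338*1270 = 1699260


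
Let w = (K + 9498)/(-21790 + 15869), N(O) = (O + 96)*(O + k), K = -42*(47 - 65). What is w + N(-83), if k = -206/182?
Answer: -45402954/41447 ≈ -1095.4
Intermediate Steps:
k = -103/91 (k = -206*1/182 = -103/91 ≈ -1.1319)
K = 756 (K = -42*(-18) = 756)
N(O) = (96 + O)*(-103/91 + O) (N(O) = (O + 96)*(O - 103/91) = (96 + O)*(-103/91 + O))
w = -10254/5921 (w = (756 + 9498)/(-21790 + 15869) = 10254/(-5921) = 10254*(-1/5921) = -10254/5921 ≈ -1.7318)
w + N(-83) = -10254/5921 + (-9888/91 + (-83)² + (8633/91)*(-83)) = -10254/5921 + (-9888/91 + 6889 - 716539/91) = -10254/5921 - 7656/7 = -45402954/41447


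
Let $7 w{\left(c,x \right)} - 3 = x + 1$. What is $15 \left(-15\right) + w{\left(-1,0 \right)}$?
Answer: $- \frac{1571}{7} \approx -224.43$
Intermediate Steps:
$w{\left(c,x \right)} = \frac{4}{7} + \frac{x}{7}$ ($w{\left(c,x \right)} = \frac{3}{7} + \frac{x + 1}{7} = \frac{3}{7} + \frac{1 + x}{7} = \frac{3}{7} + \left(\frac{1}{7} + \frac{x}{7}\right) = \frac{4}{7} + \frac{x}{7}$)
$15 \left(-15\right) + w{\left(-1,0 \right)} = 15 \left(-15\right) + \left(\frac{4}{7} + \frac{1}{7} \cdot 0\right) = -225 + \left(\frac{4}{7} + 0\right) = -225 + \frac{4}{7} = - \frac{1571}{7}$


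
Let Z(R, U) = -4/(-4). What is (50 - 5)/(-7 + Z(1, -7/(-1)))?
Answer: -15/2 ≈ -7.5000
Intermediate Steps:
Z(R, U) = 1 (Z(R, U) = -4*(-1/4) = 1)
(50 - 5)/(-7 + Z(1, -7/(-1))) = (50 - 5)/(-7 + 1) = 45/(-6) = -1/6*45 = -15/2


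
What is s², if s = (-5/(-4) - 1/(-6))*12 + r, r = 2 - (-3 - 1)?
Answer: 529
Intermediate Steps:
r = 6 (r = 2 - 1*(-4) = 2 + 4 = 6)
s = 23 (s = (-5/(-4) - 1/(-6))*12 + 6 = (-5*(-¼) - 1*(-⅙))*12 + 6 = (5/4 + ⅙)*12 + 6 = (17/12)*12 + 6 = 17 + 6 = 23)
s² = 23² = 529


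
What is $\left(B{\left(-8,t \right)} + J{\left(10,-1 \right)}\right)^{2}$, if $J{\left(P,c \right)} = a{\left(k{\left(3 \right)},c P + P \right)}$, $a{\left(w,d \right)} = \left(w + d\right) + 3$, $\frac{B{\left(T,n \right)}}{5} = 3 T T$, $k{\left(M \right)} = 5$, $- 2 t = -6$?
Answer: $937024$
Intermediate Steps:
$t = 3$ ($t = \left(- \frac{1}{2}\right) \left(-6\right) = 3$)
$B{\left(T,n \right)} = 15 T^{2}$ ($B{\left(T,n \right)} = 5 \cdot 3 T T = 5 \cdot 3 T^{2} = 15 T^{2}$)
$a{\left(w,d \right)} = 3 + d + w$ ($a{\left(w,d \right)} = \left(d + w\right) + 3 = 3 + d + w$)
$J{\left(P,c \right)} = 8 + P + P c$ ($J{\left(P,c \right)} = 3 + \left(c P + P\right) + 5 = 3 + \left(P c + P\right) + 5 = 3 + \left(P + P c\right) + 5 = 8 + P + P c$)
$\left(B{\left(-8,t \right)} + J{\left(10,-1 \right)}\right)^{2} = \left(15 \left(-8\right)^{2} + \left(8 + 10 \left(1 - 1\right)\right)\right)^{2} = \left(15 \cdot 64 + \left(8 + 10 \cdot 0\right)\right)^{2} = \left(960 + \left(8 + 0\right)\right)^{2} = \left(960 + 8\right)^{2} = 968^{2} = 937024$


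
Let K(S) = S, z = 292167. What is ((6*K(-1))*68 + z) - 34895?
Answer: 256864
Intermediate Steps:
((6*K(-1))*68 + z) - 34895 = ((6*(-1))*68 + 292167) - 34895 = (-6*68 + 292167) - 34895 = (-408 + 292167) - 34895 = 291759 - 34895 = 256864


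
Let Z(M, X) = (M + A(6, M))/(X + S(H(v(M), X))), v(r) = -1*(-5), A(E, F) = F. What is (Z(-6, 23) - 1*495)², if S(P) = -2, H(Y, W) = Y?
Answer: 12033961/49 ≈ 2.4559e+5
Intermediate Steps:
v(r) = 5
Z(M, X) = 2*M/(-2 + X) (Z(M, X) = (M + M)/(X - 2) = (2*M)/(-2 + X) = 2*M/(-2 + X))
(Z(-6, 23) - 1*495)² = (2*(-6)/(-2 + 23) - 1*495)² = (2*(-6)/21 - 495)² = (2*(-6)*(1/21) - 495)² = (-4/7 - 495)² = (-3469/7)² = 12033961/49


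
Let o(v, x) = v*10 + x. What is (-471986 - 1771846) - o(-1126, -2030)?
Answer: -2230542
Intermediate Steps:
o(v, x) = x + 10*v (o(v, x) = 10*v + x = x + 10*v)
(-471986 - 1771846) - o(-1126, -2030) = (-471986 - 1771846) - (-2030 + 10*(-1126)) = -2243832 - (-2030 - 11260) = -2243832 - 1*(-13290) = -2243832 + 13290 = -2230542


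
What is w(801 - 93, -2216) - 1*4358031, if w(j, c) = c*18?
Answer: -4397919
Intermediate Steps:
w(j, c) = 18*c
w(801 - 93, -2216) - 1*4358031 = 18*(-2216) - 1*4358031 = -39888 - 4358031 = -4397919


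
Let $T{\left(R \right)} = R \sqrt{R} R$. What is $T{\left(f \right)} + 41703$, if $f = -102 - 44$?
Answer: $41703 + 21316 i \sqrt{146} \approx 41703.0 + 2.5756 \cdot 10^{5} i$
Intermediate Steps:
$f = -146$
$T{\left(R \right)} = R^{\frac{5}{2}}$ ($T{\left(R \right)} = R^{\frac{3}{2}} R = R^{\frac{5}{2}}$)
$T{\left(f \right)} + 41703 = \left(-146\right)^{\frac{5}{2}} + 41703 = 21316 i \sqrt{146} + 41703 = 41703 + 21316 i \sqrt{146}$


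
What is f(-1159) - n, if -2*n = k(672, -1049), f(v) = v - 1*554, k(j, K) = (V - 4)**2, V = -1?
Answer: -3401/2 ≈ -1700.5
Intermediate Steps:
k(j, K) = 25 (k(j, K) = (-1 - 4)**2 = (-5)**2 = 25)
f(v) = -554 + v (f(v) = v - 554 = -554 + v)
n = -25/2 (n = -1/2*25 = -25/2 ≈ -12.500)
f(-1159) - n = (-554 - 1159) - 1*(-25/2) = -1713 + 25/2 = -3401/2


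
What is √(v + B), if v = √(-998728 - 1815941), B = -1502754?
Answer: √(-1502754 + 81*I*√429) ≈ 0.684 + 1225.9*I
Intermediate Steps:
v = 81*I*√429 (v = √(-2814669) = 81*I*√429 ≈ 1677.7*I)
√(v + B) = √(81*I*√429 - 1502754) = √(-1502754 + 81*I*√429)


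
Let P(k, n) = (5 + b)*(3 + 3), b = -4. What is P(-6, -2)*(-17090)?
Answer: -102540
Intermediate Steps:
P(k, n) = 6 (P(k, n) = (5 - 4)*(3 + 3) = 1*6 = 6)
P(-6, -2)*(-17090) = 6*(-17090) = -102540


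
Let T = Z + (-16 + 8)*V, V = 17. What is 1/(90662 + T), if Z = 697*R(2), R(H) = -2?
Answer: 1/89132 ≈ 1.1219e-5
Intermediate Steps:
Z = -1394 (Z = 697*(-2) = -1394)
T = -1530 (T = -1394 + (-16 + 8)*17 = -1394 - 8*17 = -1394 - 136 = -1530)
1/(90662 + T) = 1/(90662 - 1530) = 1/89132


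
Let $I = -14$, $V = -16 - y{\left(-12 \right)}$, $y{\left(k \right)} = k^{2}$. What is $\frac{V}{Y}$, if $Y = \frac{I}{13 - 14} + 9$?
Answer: $- \frac{160}{23} \approx -6.9565$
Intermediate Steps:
$V = -160$ ($V = -16 - \left(-12\right)^{2} = -16 - 144 = -160$)
$Y = 23$ ($Y = - \frac{14}{13 - 14} + 9 = - \frac{14}{-1} + 9 = \left(-14\right) \left(-1\right) + 9 = 14 + 9 = 23$)
$\frac{V}{Y} = - \frac{160}{23}$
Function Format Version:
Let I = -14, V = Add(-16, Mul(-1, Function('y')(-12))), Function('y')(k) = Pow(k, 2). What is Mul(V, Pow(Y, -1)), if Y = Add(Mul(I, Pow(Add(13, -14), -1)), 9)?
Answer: Rational(-160, 23) ≈ -6.9565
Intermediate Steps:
V = -160 (V = Add(-16, Mul(-1, Pow(-12, 2))) = Add(-16, Mul(-1, 144)) = Add(-16, -144) = -160)
Y = 23 (Y = Add(Mul(-14, Pow(Add(13, -14), -1)), 9) = Add(Mul(-14, Pow(-1, -1)), 9) = Add(Mul(-14, -1), 9) = Add(14, 9) = 23)
Mul(V, Pow(Y, -1)) = Mul(-160, Pow(23, -1)) = Mul(-160, Rational(1, 23)) = Rational(-160, 23)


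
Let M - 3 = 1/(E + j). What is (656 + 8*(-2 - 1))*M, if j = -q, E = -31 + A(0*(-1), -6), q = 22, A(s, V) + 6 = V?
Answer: 122608/65 ≈ 1886.3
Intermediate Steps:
A(s, V) = -6 + V
E = -43 (E = -31 + (-6 - 6) = -31 - 12 = -43)
j = -22 (j = -1*22 = -22)
M = 194/65 (M = 3 + 1/(-43 - 22) = 3 + 1/(-65) = 3 - 1/65 = 194/65 ≈ 2.9846)
(656 + 8*(-2 - 1))*M = (656 + 8*(-2 - 1))*(194/65) = (656 + 8*(-3))*(194/65) = (656 - 24)*(194/65) = 632*(194/65) = 122608/65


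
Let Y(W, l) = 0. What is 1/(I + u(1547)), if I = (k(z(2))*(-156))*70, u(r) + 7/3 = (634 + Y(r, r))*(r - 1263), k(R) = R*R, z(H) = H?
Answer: 3/409121 ≈ 7.3328e-6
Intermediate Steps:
k(R) = R²
u(r) = -2402233/3 + 634*r (u(r) = -7/3 + (634 + 0)*(r - 1263) = -7/3 + 634*(-1263 + r) = -7/3 + (-800742 + 634*r) = -2402233/3 + 634*r)
I = -43680 (I = (2²*(-156))*70 = (4*(-156))*70 = -624*70 = -43680)
1/(I + u(1547)) = 1/(-43680 + (-2402233/3 + 634*1547)) = 1/(-43680 + (-2402233/3 + 980798)) = 1/(-43680 + 540161/3) = 1/(409121/3) = 3/409121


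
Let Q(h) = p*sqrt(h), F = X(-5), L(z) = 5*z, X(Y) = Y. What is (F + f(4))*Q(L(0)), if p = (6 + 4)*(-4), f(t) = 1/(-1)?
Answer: 0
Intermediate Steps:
f(t) = -1
F = -5
p = -40 (p = 10*(-4) = -40)
Q(h) = -40*sqrt(h)
(F + f(4))*Q(L(0)) = (-5 - 1)*(-40*sqrt(5*0)) = -(-240)*sqrt(0) = -(-240)*0 = -6*0 = 0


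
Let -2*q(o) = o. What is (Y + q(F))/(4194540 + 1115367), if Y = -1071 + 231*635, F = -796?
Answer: 146012/5309907 ≈ 0.027498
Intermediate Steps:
Y = 145614 (Y = -1071 + 146685 = 145614)
q(o) = -o/2
(Y + q(F))/(4194540 + 1115367) = (145614 - ½*(-796))/(4194540 + 1115367) = (145614 + 398)/5309907 = 146012*(1/5309907) = 146012/5309907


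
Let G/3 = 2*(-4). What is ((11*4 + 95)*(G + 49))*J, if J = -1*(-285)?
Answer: 990375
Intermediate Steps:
G = -24 (G = 3*(2*(-4)) = 3*(-8) = -24)
J = 285
((11*4 + 95)*(G + 49))*J = ((11*4 + 95)*(-24 + 49))*285 = ((44 + 95)*25)*285 = (139*25)*285 = 3475*285 = 990375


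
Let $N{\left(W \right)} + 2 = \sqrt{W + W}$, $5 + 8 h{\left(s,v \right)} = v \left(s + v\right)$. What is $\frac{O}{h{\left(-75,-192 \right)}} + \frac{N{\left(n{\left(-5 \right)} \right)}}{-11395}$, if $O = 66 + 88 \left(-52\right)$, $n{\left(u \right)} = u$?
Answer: $- \frac{411029082}{584096305} - \frac{i \sqrt{10}}{11395} \approx -0.7037 - 0.00027751 i$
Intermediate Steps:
$h{\left(s,v \right)} = - \frac{5}{8} + \frac{v \left(s + v\right)}{8}$
$O = -4510$ ($O = 66 - 4576 = -4510$)
$N{\left(W \right)} = -2 + \sqrt{2} \sqrt{W}$ ($N{\left(W \right)} = -2 + \sqrt{W + W} = -2 + \sqrt{2 W} = -2 + \sqrt{2} \sqrt{W}$)
$\frac{O}{h{\left(-75,-192 \right)}} + \frac{N{\left(n{\left(-5 \right)} \right)}}{-11395} = - \frac{4510}{- \frac{5}{8} + \frac{\left(-192\right)^{2}}{8} + \frac{1}{8} \left(-75\right) \left(-192\right)} + \frac{-2 + \sqrt{2} \sqrt{-5}}{-11395} = - \frac{4510}{- \frac{5}{8} + \frac{1}{8} \cdot 36864 + 1800} + \left(-2 + \sqrt{2} i \sqrt{5}\right) \left(- \frac{1}{11395}\right) = - \frac{4510}{- \frac{5}{8} + 4608 + 1800} + \left(-2 + i \sqrt{10}\right) \left(- \frac{1}{11395}\right) = - \frac{4510}{\frac{51259}{8}} + \left(\frac{2}{11395} - \frac{i \sqrt{10}}{11395}\right) = \left(-4510\right) \frac{8}{51259} + \left(\frac{2}{11395} - \frac{i \sqrt{10}}{11395}\right) = - \frac{36080}{51259} + \left(\frac{2}{11395} - \frac{i \sqrt{10}}{11395}\right) = - \frac{411029082}{584096305} - \frac{i \sqrt{10}}{11395}$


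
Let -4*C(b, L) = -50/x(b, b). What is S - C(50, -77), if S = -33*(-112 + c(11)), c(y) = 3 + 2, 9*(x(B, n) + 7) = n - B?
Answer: 49459/14 ≈ 3532.8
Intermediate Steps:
x(B, n) = -7 - B/9 + n/9 (x(B, n) = -7 + (n - B)/9 = -7 + (-B/9 + n/9) = -7 - B/9 + n/9)
c(y) = 5
C(b, L) = -25/14 (C(b, L) = -(-25)/(2*(-7 - b/9 + b/9)) = -(-25)/(2*(-7)) = -(-25)*(-1)/(2*7) = -¼*50/7 = -25/14)
S = 3531 (S = -33*(-112 + 5) = -33*(-107) = 3531)
S - C(50, -77) = 3531 - 1*(-25/14) = 3531 + 25/14 = 49459/14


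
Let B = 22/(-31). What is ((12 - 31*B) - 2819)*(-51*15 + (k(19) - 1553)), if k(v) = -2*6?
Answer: 6489050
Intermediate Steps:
B = -22/31 (B = 22*(-1/31) = -22/31 ≈ -0.70968)
k(v) = -12
((12 - 31*B) - 2819)*(-51*15 + (k(19) - 1553)) = ((12 - 31*(-22/31)) - 2819)*(-51*15 + (-12 - 1553)) = ((12 + 22) - 2819)*(-765 - 1565) = (34 - 2819)*(-2330) = -2785*(-2330) = 6489050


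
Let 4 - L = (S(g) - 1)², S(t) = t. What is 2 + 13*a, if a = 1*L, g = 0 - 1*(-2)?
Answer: 41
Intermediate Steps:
g = 2 (g = 0 + 2 = 2)
L = 3 (L = 4 - (2 - 1)² = 4 - 1*1² = 4 - 1*1 = 4 - 1 = 3)
a = 3 (a = 1*3 = 3)
2 + 13*a = 2 + 13*3 = 2 + 39 = 41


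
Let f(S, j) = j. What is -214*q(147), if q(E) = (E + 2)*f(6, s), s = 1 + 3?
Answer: -127544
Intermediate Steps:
s = 4
q(E) = 8 + 4*E (q(E) = (E + 2)*4 = (2 + E)*4 = 8 + 4*E)
-214*q(147) = -214*(8 + 4*147) = -214*(8 + 588) = -214*596 = -127544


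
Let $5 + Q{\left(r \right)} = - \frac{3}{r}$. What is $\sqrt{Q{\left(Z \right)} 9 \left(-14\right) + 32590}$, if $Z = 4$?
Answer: $\frac{\sqrt{133258}}{2} \approx 182.52$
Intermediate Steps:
$Q{\left(r \right)} = -5 - \frac{3}{r}$
$\sqrt{Q{\left(Z \right)} 9 \left(-14\right) + 32590} = \sqrt{\left(-5 - \frac{3}{4}\right) 9 \left(-14\right) + 32590} = \sqrt{\left(- \frac{23}{4}\right) 9 \left(-14\right) + 32590} = \sqrt{\left(- \frac{207}{4}\right) \left(-14\right) + 32590} = \sqrt{\frac{1449}{2} + 32590} = \sqrt{\frac{66629}{2}} = \frac{\sqrt{133258}}{2}$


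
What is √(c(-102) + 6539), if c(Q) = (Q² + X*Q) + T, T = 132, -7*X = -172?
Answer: √713867/7 ≈ 120.70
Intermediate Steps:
X = 172/7 (X = -⅐*(-172) = 172/7 ≈ 24.571)
c(Q) = 132 + Q² + 172*Q/7 (c(Q) = (Q² + 172*Q/7) + 132 = 132 + Q² + 172*Q/7)
√(c(-102) + 6539) = √((132 + (-102)² + (172/7)*(-102)) + 6539) = √((132 + 10404 - 17544/7) + 6539) = √(56208/7 + 6539) = √(101981/7) = √713867/7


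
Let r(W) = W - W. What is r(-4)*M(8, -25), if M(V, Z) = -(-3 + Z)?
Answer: 0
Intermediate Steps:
r(W) = 0
M(V, Z) = 3 - Z
r(-4)*M(8, -25) = 0*(3 - 1*(-25)) = 0*(3 + 25) = 0*28 = 0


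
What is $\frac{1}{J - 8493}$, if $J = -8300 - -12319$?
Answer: $- \frac{1}{4474} \approx -0.00022351$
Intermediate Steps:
$J = 4019$ ($J = -8300 + 12319 = 4019$)
$\frac{1}{J - 8493} = \frac{1}{4019 - 8493} = \frac{1}{-4474} = - \frac{1}{4474}$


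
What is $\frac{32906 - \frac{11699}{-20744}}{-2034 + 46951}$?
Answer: $\frac{682613763}{931758248} \approx 0.73261$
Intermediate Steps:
$\frac{32906 - \frac{11699}{-20744}}{-2034 + 46951} = \frac{32906 - - \frac{11699}{20744}}{44917} = \left(32906 + \frac{11699}{20744}\right) \frac{1}{44917} = \frac{682613763}{20744} \cdot \frac{1}{44917} = \frac{682613763}{931758248}$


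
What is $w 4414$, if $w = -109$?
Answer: $-481126$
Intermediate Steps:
$w 4414 = \left(-109\right) 4414 = -481126$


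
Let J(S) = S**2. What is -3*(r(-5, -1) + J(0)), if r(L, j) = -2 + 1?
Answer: 3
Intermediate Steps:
r(L, j) = -1
-3*(r(-5, -1) + J(0)) = -3*(-1 + 0**2) = -3*(-1 + 0) = -3*(-1) = 3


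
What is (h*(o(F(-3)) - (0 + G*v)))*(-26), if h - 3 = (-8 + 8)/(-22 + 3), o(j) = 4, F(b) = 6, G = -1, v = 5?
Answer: -702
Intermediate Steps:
h = 3 (h = 3 + (-8 + 8)/(-22 + 3) = 3 + 0/(-19) = 3 + 0*(-1/19) = 3 + 0 = 3)
(h*(o(F(-3)) - (0 + G*v)))*(-26) = (3*(4 - (0 - 1*5)))*(-26) = (3*(4 - (0 - 5)))*(-26) = (3*(4 - 1*(-5)))*(-26) = (3*(4 + 5))*(-26) = (3*9)*(-26) = 27*(-26) = -702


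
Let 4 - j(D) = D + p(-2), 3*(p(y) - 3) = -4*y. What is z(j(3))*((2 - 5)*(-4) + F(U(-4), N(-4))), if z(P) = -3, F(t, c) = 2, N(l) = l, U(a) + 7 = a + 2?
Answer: -42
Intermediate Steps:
U(a) = -5 + a (U(a) = -7 + (a + 2) = -7 + (2 + a) = -5 + a)
p(y) = 3 - 4*y/3 (p(y) = 3 + (-4*y)/3 = 3 - 4*y/3)
j(D) = -5/3 - D (j(D) = 4 - (D + (3 - 4/3*(-2))) = 4 - (D + (3 + 8/3)) = 4 - (D + 17/3) = 4 - (17/3 + D) = 4 + (-17/3 - D) = -5/3 - D)
z(j(3))*((2 - 5)*(-4) + F(U(-4), N(-4))) = -3*((2 - 5)*(-4) + 2) = -3*(-3*(-4) + 2) = -3*(12 + 2) = -3*14 = -42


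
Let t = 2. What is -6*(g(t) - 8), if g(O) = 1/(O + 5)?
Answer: 330/7 ≈ 47.143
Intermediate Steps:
g(O) = 1/(5 + O)
-6*(g(t) - 8) = -6*(1/(5 + 2) - 8) = -6*(1/7 - 8) = -6*(-55/7) = 330/7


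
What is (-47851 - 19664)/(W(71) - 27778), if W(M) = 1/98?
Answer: 6616470/2722243 ≈ 2.4305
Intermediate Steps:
W(M) = 1/98
(-47851 - 19664)/(W(71) - 27778) = (-47851 - 19664)/(1/98 - 27778) = -67515/(-2722243/98) = -67515*(-98/2722243) = 6616470/2722243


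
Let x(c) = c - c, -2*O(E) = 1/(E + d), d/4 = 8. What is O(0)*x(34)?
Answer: 0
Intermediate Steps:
d = 32 (d = 4*8 = 32)
O(E) = -1/(2*(32 + E)) (O(E) = -1/(2*(E + 32)) = -1/(2*(32 + E)))
x(c) = 0
O(0)*x(34) = -1/(64 + 2*0)*0 = -1/(64 + 0)*0 = -1/64*0 = 0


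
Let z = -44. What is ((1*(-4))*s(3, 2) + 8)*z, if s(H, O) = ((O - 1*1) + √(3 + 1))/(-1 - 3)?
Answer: -484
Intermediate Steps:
s(H, O) = -¼ - O/4 (s(H, O) = ((O - 1) + √4)/(-4) = ((-1 + O) + 2)*(-¼) = (1 + O)*(-¼) = -¼ - O/4)
((1*(-4))*s(3, 2) + 8)*z = ((1*(-4))*(-¼ - ¼*2) + 8)*(-44) = (-4*(-¼ - ½) + 8)*(-44) = (-4*(-¾) + 8)*(-44) = (3 + 8)*(-44) = 11*(-44) = -484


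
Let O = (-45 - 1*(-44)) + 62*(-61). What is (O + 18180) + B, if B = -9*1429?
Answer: 1536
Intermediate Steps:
B = -12861
O = -3783 (O = (-45 + 44) - 3782 = -1 - 3782 = -3783)
(O + 18180) + B = (-3783 + 18180) - 12861 = 14397 - 12861 = 1536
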